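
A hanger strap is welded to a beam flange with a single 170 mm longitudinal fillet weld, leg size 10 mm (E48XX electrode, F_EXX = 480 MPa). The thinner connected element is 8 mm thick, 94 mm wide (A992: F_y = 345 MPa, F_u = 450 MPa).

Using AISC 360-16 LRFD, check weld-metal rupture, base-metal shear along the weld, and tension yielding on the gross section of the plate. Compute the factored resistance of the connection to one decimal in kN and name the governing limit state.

233.5 kN (gross-section yield governs)

Weld metal: throat = 0.707×10 = 7.07 mm, L = 170 mm. φR_n = 0.75 × 0.6 × 480 × 7.07 × 170 = 259.6 kN.
Base metal shear (8 mm plate): yield φR_n = 1.0×0.6×345×8×170 = 281.5 kN; rupture φR_n = 0.75×0.6×450×8×170 = 275.4 kN; take 275.4 kN (rupture).
Tension yield (gross): A_g = 94×8 = 752 mm². φR_n = 0.90 × 345 × 752 = 233.5 kN.
Governing: min(259.6, 275.4, 233.5) = 233.5 kN → gross-section yield.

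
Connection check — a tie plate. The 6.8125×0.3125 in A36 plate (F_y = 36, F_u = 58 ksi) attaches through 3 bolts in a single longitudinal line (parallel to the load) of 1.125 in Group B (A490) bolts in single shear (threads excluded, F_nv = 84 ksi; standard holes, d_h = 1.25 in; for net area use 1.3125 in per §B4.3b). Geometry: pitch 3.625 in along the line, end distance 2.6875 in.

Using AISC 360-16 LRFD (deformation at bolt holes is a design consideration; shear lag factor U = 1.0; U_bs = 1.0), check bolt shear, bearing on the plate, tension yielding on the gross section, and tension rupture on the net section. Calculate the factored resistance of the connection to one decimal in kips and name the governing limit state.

Bolt shear: A_b = π(1.125)²/4 = 0.99402 in². φR_n = 0.75 × 84 × 0.99402 × 3 × 1 = 187.9 kips.
Bearing (0.3125 in plate, F_u = 58 ksi): end bolts L_c = 2.6875 − 1.25/2 = 2.0625, R_n = min(1.2×2.0625×0.3125×58, 2.4×1.125×0.3125×58) = 44.859 kips/bolt; interior L_c = 3.625 − 1.25 = 2.375, R_n = 48.938 kips/bolt. φR_n = 0.75 × (1×44.859 + 2×48.938) = 107.1 kips.
Tension yield (gross): A_g = 6.8125×0.3125 = 2.1289 in². φR_n = 0.90 × 36 × 2.1289 = 69.0 kips.
Tension rupture (net): A_n = (6.8125 − 1×1.3125)×0.3125 = 1.7188 in² (U = 1.0, A_e = A_n). φR_n = 0.75 × 58 × 1.7188 = 74.8 kips.
Governing: min(187.9, 107.1, 69.0, 74.8) = 69.0 kips → gross-section yield.

69.0 kips (gross-section yield governs)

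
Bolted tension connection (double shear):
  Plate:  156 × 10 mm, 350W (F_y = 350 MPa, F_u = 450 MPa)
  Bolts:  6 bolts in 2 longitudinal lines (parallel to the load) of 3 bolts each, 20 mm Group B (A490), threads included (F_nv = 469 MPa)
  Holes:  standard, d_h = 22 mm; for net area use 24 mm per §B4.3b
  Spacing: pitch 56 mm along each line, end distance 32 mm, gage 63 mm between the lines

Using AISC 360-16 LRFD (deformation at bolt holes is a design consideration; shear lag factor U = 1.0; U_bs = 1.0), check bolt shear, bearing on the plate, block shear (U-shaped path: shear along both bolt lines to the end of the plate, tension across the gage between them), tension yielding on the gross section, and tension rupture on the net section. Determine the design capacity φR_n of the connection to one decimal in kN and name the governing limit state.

364.5 kN (net-section rupture governs)

Bolt shear: A_b = π(20)²/4 = 314.16 mm². φR_n = 0.75 × 469 × 314.16 × 6 × 2 = 1326.1 kN.
Bearing (10 mm plate, F_u = 450 MPa): end bolts L_c = 32 − 22/2 = 21, R_n = min(1.2×21×10×450, 2.4×20×10×450) = 113.4 kN/bolt; interior L_c = 56 − 22 = 34, R_n = 183.6 kN/bolt. φR_n = 0.75 × (2×113.4 + 4×183.6) = 720.9 kN.
Block shear: shear path 2×[32+2×56] = 2×144 mm, A_gv = 2880, A_nv = 2×(144 − 2.5×24)×10 = 1680 mm²; tension across gage: (63 − 1×24)×10 = 390 mm². R_n = min(0.6×450×1680, 0.6×350×2880) + 1.0×450×390 = min(453.6, 604.8) + 175.5 = 629.1 kN. φR_n = 0.75 × 629.1 = 471.8 kN.
Tension yield (gross): A_g = 156×10 = 1560 mm². φR_n = 0.90 × 350 × 1560 = 491.4 kN.
Tension rupture (net): A_n = (156 − 2×24)×10 = 1080 mm² (U = 1.0, A_e = A_n). φR_n = 0.75 × 450 × 1080 = 364.5 kN.
Governing: min(1326.1, 720.9, 471.8, 491.4, 364.5) = 364.5 kN → net-section rupture.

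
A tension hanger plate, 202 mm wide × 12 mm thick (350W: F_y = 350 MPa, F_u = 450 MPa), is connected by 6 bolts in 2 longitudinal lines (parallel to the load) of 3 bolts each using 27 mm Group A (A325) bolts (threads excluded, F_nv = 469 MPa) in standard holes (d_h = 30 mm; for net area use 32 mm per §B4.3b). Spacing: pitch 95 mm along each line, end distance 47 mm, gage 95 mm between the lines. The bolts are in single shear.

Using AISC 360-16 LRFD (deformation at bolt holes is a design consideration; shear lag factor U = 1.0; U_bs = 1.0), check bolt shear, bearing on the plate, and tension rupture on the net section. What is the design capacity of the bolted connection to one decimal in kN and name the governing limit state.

558.9 kN (net-section rupture governs)

Bolt shear: A_b = π(27)²/4 = 572.56 mm². φR_n = 0.75 × 469 × 572.56 × 6 × 1 = 1208.4 kN.
Bearing (12 mm plate, F_u = 450 MPa): end bolts L_c = 47 − 30/2 = 32, R_n = min(1.2×32×12×450, 2.4×27×12×450) = 207.36 kN/bolt; interior L_c = 95 − 30 = 65, R_n = 349.92 kN/bolt. φR_n = 0.75 × (2×207.36 + 4×349.92) = 1360.8 kN.
Tension rupture (net): A_n = (202 − 2×32)×12 = 1656 mm² (U = 1.0, A_e = A_n). φR_n = 0.75 × 450 × 1656 = 558.9 kN.
Governing: min(1208.4, 1360.8, 558.9) = 558.9 kN → net-section rupture.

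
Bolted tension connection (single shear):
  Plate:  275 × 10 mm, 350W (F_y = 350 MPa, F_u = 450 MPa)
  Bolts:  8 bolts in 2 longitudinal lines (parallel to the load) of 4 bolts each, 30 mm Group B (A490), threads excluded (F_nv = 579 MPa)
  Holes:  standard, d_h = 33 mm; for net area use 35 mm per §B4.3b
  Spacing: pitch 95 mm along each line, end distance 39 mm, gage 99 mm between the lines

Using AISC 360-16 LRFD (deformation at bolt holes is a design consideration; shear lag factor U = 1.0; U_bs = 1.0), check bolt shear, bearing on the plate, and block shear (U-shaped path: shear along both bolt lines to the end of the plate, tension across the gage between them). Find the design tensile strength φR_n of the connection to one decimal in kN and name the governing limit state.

1032.1 kN (block shear governs)

Bolt shear: A_b = π(30)²/4 = 706.86 mm². φR_n = 0.75 × 579 × 706.86 × 8 × 1 = 2455.6 kN.
Bearing (10 mm plate, F_u = 450 MPa): end bolts L_c = 39 − 33/2 = 22.5, R_n = min(1.2×22.5×10×450, 2.4×30×10×450) = 121.5 kN/bolt; interior L_c = 95 − 33 = 62, R_n = 324 kN/bolt. φR_n = 0.75 × (2×121.5 + 6×324) = 1640.3 kN.
Block shear: shear path 2×[39+3×95] = 2×324 mm, A_gv = 6480, A_nv = 2×(324 − 3.5×35)×10 = 4030 mm²; tension across gage: (99 − 1×35)×10 = 640 mm². R_n = min(0.6×450×4030, 0.6×350×6480) + 1.0×450×640 = min(1088.1, 1360.8) + 288 = 1376.1 kN. φR_n = 0.75 × 1376.1 = 1032.1 kN.
Governing: min(2455.6, 1640.3, 1032.1) = 1032.1 kN → block shear.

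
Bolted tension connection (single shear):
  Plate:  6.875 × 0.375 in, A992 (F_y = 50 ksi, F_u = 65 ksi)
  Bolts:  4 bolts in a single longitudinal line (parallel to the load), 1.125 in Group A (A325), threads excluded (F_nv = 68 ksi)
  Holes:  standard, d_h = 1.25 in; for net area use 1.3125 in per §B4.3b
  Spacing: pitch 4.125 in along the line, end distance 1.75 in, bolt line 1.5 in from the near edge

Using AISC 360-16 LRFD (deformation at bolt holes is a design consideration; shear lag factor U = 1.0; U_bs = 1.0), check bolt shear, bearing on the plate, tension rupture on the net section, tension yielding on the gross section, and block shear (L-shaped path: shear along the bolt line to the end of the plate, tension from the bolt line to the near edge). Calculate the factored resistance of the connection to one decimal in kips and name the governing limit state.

101.7 kips (net-section rupture governs)

Bolt shear: A_b = π(1.125)²/4 = 0.99402 in². φR_n = 0.75 × 68 × 0.99402 × 4 × 1 = 202.8 kips.
Bearing (0.375 in plate, F_u = 65 ksi): end bolts L_c = 1.75 − 1.25/2 = 1.125, R_n = min(1.2×1.125×0.375×65, 2.4×1.125×0.375×65) = 32.906 kips/bolt; interior L_c = 4.125 − 1.25 = 2.875, R_n = 65.813 kips/bolt. φR_n = 0.75 × (1×32.906 + 3×65.813) = 172.8 kips.
Tension rupture (net): A_n = (6.875 − 1×1.3125)×0.375 = 2.0859 in² (U = 1.0, A_e = A_n). φR_n = 0.75 × 65 × 2.0859 = 101.7 kips.
Tension yield (gross): A_g = 6.875×0.375 = 2.5781 in². φR_n = 0.90 × 50 × 2.5781 = 116.0 kips.
Block shear: shear path 1×[1.75+3×4.125] = 1×14.125 in, A_gv = 5.2969, A_nv = 1×(14.125 − 3.5×1.3125)×0.375 = 3.5742 in²; tension to near edge: (1.5 − 0.5×1.3125)×0.375 = 0.31641 in². R_n = min(0.6×65×3.5742, 0.6×50×5.2969) + 1.0×65×0.31641 = min(139.39, 158.91) + 20.567 = 159.96 kips. φR_n = 0.75 × 159.96 = 120.0 kips.
Governing: min(202.8, 172.8, 101.7, 116.0, 120.0) = 101.7 kips → net-section rupture.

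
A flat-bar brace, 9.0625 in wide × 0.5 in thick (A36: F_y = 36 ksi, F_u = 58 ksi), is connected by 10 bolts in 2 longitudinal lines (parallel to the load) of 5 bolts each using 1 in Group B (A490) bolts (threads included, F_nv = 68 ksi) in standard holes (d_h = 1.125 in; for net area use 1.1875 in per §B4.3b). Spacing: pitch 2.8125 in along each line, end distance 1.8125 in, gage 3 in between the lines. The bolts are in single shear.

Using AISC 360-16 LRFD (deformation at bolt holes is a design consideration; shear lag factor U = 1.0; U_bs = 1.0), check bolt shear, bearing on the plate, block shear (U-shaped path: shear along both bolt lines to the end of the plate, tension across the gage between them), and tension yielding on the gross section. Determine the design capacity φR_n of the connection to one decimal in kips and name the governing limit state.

146.8 kips (gross-section yield governs)

Bolt shear: A_b = π(1)²/4 = 0.7854 in². φR_n = 0.75 × 68 × 0.7854 × 10 × 1 = 400.6 kips.
Bearing (0.5 in plate, F_u = 58 ksi): end bolts L_c = 1.8125 − 1.125/2 = 1.25, R_n = min(1.2×1.25×0.5×58, 2.4×1×0.5×58) = 43.5 kips/bolt; interior L_c = 2.8125 − 1.125 = 1.6875, R_n = 58.725 kips/bolt. φR_n = 0.75 × (2×43.5 + 8×58.725) = 417.6 kips.
Block shear: shear path 2×[1.8125+4×2.8125] = 2×13.0625 in, A_gv = 13.063, A_nv = 2×(13.0625 − 4.5×1.1875)×0.5 = 7.7188 in²; tension across gage: (3 − 1×1.1875)×0.5 = 0.90625 in². R_n = min(0.6×58×7.7188, 0.6×36×13.063) + 1.0×58×0.90625 = min(268.61, 282.16) + 52.563 = 321.17 kips. φR_n = 0.75 × 321.17 = 240.9 kips.
Tension yield (gross): A_g = 9.0625×0.5 = 4.5313 in². φR_n = 0.90 × 36 × 4.5313 = 146.8 kips.
Governing: min(400.6, 417.6, 240.9, 146.8) = 146.8 kips → gross-section yield.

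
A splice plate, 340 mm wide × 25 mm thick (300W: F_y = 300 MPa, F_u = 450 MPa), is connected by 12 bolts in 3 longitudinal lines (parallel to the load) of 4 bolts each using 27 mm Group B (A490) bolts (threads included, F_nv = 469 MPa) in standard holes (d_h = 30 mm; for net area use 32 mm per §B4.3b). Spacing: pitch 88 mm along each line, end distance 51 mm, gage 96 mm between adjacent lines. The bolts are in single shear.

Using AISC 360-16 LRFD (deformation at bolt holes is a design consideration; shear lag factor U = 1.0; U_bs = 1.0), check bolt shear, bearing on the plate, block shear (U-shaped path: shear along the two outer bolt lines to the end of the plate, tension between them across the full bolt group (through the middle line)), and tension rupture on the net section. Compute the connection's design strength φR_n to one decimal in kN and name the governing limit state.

Bolt shear: A_b = π(27)²/4 = 572.56 mm². φR_n = 0.75 × 469 × 572.56 × 12 × 1 = 2416.8 kN.
Bearing (25 mm plate, F_u = 450 MPa): end bolts L_c = 51 − 30/2 = 36, R_n = min(1.2×36×25×450, 2.4×27×25×450) = 486 kN/bolt; interior L_c = 88 − 30 = 58, R_n = 729 kN/bolt. φR_n = 0.75 × (3×486 + 9×729) = 6014.3 kN.
Block shear: shear path 2×[51+3×88] = 2×315 mm, A_gv = 15750, A_nv = 2×(315 − 3.5×32)×25 = 10150 mm²; tension across gage: (192 − 2×32)×25 = 3200 mm². R_n = min(0.6×450×10150, 0.6×300×15750) + 1.0×450×3200 = min(2740.5, 2835) + 1440 = 4180.5 kN. φR_n = 0.75 × 4180.5 = 3135.4 kN.
Tension rupture (net): A_n = (340 − 3×32)×25 = 6100 mm² (U = 1.0, A_e = A_n). φR_n = 0.75 × 450 × 6100 = 2058.8 kN.
Governing: min(2416.8, 6014.3, 3135.4, 2058.8) = 2058.8 kN → net-section rupture.

2058.8 kN (net-section rupture governs)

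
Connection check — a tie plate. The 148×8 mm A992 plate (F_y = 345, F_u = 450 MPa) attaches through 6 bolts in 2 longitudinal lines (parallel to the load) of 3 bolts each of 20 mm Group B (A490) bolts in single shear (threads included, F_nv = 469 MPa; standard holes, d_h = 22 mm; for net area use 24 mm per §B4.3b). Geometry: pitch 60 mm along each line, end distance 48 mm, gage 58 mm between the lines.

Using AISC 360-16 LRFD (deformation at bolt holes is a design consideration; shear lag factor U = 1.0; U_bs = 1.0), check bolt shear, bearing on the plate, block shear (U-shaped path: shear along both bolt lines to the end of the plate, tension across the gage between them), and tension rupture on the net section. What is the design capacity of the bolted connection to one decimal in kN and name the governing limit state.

Bolt shear: A_b = π(20)²/4 = 314.16 mm². φR_n = 0.75 × 469 × 314.16 × 6 × 1 = 663.0 kN.
Bearing (8 mm plate, F_u = 450 MPa): end bolts L_c = 48 − 22/2 = 37, R_n = min(1.2×37×8×450, 2.4×20×8×450) = 159.84 kN/bolt; interior L_c = 60 − 22 = 38, R_n = 164.16 kN/bolt. φR_n = 0.75 × (2×159.84 + 4×164.16) = 732.2 kN.
Block shear: shear path 2×[48+2×60] = 2×168 mm, A_gv = 2688, A_nv = 2×(168 − 2.5×24)×8 = 1728 mm²; tension across gage: (58 − 1×24)×8 = 272 mm². R_n = min(0.6×450×1728, 0.6×345×2688) + 1.0×450×272 = min(466.56, 556.42) + 122.4 = 588.96 kN. φR_n = 0.75 × 588.96 = 441.7 kN.
Tension rupture (net): A_n = (148 − 2×24)×8 = 800 mm² (U = 1.0, A_e = A_n). φR_n = 0.75 × 450 × 800 = 270.0 kN.
Governing: min(663.0, 732.2, 441.7, 270.0) = 270.0 kN → net-section rupture.

270.0 kN (net-section rupture governs)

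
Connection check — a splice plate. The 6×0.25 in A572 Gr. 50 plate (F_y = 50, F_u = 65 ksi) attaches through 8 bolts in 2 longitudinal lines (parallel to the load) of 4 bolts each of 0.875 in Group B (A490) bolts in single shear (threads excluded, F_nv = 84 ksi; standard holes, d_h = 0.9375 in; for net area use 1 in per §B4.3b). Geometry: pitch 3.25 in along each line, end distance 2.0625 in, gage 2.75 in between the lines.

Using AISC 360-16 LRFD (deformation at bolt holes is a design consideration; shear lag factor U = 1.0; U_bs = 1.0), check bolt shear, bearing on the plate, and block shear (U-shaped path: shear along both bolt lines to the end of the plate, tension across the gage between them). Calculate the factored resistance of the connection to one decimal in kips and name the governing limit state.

142.9 kips (block shear governs)

Bolt shear: A_b = π(0.875)²/4 = 0.60132 in². φR_n = 0.75 × 84 × 0.60132 × 8 × 1 = 303.1 kips.
Bearing (0.25 in plate, F_u = 65 ksi): end bolts L_c = 2.0625 − 0.9375/2 = 1.59375, R_n = min(1.2×1.59375×0.25×65, 2.4×0.875×0.25×65) = 31.078 kips/bolt; interior L_c = 3.25 − 0.9375 = 2.3125, R_n = 34.125 kips/bolt. φR_n = 0.75 × (2×31.078 + 6×34.125) = 200.2 kips.
Block shear: shear path 2×[2.0625+3×3.25] = 2×11.8125 in, A_gv = 5.9063, A_nv = 2×(11.8125 − 3.5×1)×0.25 = 4.1563 in²; tension across gage: (2.75 − 1×1)×0.25 = 0.4375 in². R_n = min(0.6×65×4.1563, 0.6×50×5.9063) + 1.0×65×0.4375 = min(162.1, 177.19) + 28.438 = 190.54 kips. φR_n = 0.75 × 190.54 = 142.9 kips.
Governing: min(303.1, 200.2, 142.9) = 142.9 kips → block shear.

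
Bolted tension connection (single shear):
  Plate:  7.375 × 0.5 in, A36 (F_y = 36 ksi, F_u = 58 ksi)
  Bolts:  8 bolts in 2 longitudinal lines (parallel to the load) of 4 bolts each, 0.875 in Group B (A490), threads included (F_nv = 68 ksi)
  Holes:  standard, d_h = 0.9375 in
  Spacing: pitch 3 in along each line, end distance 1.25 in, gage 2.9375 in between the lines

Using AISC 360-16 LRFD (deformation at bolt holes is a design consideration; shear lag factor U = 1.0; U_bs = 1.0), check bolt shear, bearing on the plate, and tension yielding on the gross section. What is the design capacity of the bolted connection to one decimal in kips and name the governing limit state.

119.5 kips (gross-section yield governs)

Bolt shear: A_b = π(0.875)²/4 = 0.60132 in². φR_n = 0.75 × 68 × 0.60132 × 8 × 1 = 245.3 kips.
Bearing (0.5 in plate, F_u = 58 ksi): end bolts L_c = 1.25 − 0.9375/2 = 0.78125, R_n = min(1.2×0.78125×0.5×58, 2.4×0.875×0.5×58) = 27.188 kips/bolt; interior L_c = 3 − 0.9375 = 2.0625, R_n = 60.9 kips/bolt. φR_n = 0.75 × (2×27.188 + 6×60.9) = 314.8 kips.
Tension yield (gross): A_g = 7.375×0.5 = 3.6875 in². φR_n = 0.90 × 36 × 3.6875 = 119.5 kips.
Governing: min(245.3, 314.8, 119.5) = 119.5 kips → gross-section yield.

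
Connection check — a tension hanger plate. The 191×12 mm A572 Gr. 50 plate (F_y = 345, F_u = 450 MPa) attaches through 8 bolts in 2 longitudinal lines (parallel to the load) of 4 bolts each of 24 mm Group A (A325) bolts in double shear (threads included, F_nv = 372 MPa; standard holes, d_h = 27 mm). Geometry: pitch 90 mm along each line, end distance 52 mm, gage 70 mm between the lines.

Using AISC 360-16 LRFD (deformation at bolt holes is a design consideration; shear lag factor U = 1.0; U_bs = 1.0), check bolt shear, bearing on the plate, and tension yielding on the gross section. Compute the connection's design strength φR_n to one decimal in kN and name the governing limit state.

711.7 kN (gross-section yield governs)

Bolt shear: A_b = π(24)²/4 = 452.39 mm². φR_n = 0.75 × 372 × 452.39 × 8 × 2 = 2019.5 kN.
Bearing (12 mm plate, F_u = 450 MPa): end bolts L_c = 52 − 27/2 = 38.5, R_n = min(1.2×38.5×12×450, 2.4×24×12×450) = 249.48 kN/bolt; interior L_c = 90 − 27 = 63, R_n = 311.04 kN/bolt. φR_n = 0.75 × (2×249.48 + 6×311.04) = 1773.9 kN.
Tension yield (gross): A_g = 191×12 = 2292 mm². φR_n = 0.90 × 345 × 2292 = 711.7 kN.
Governing: min(2019.5, 1773.9, 711.7) = 711.7 kN → gross-section yield.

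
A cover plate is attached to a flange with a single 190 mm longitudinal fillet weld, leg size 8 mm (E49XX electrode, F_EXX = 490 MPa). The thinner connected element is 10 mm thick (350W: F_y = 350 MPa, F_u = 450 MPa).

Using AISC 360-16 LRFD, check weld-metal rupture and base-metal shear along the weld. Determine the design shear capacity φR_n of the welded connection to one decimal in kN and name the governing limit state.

237.0 kN (weld metal governs)

Weld metal: throat = 0.707×8 = 5.656 mm, L = 190 mm. φR_n = 0.75 × 0.6 × 490 × 5.656 × 190 = 237.0 kN.
Base metal shear (10 mm plate): yield φR_n = 1.0×0.6×350×10×190 = 399.0 kN; rupture φR_n = 0.75×0.6×450×10×190 = 384.8 kN; take 384.8 kN (rupture).
Governing: min(237.0, 384.8) = 237.0 kN → weld metal.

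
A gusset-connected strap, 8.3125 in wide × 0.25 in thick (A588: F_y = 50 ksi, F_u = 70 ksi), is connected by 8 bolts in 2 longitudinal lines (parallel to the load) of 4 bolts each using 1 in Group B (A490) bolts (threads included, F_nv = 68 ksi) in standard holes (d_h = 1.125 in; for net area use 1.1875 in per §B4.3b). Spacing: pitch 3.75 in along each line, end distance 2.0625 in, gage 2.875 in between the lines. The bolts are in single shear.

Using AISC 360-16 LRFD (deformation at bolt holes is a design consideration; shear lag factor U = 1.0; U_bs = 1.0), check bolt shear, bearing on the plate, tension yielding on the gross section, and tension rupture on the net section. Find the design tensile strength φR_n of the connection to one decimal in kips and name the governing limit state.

77.9 kips (net-section rupture governs)

Bolt shear: A_b = π(1)²/4 = 0.7854 in². φR_n = 0.75 × 68 × 0.7854 × 8 × 1 = 320.4 kips.
Bearing (0.25 in plate, F_u = 70 ksi): end bolts L_c = 2.0625 − 1.125/2 = 1.5, R_n = min(1.2×1.5×0.25×70, 2.4×1×0.25×70) = 31.5 kips/bolt; interior L_c = 3.75 − 1.125 = 2.625, R_n = 42 kips/bolt. φR_n = 0.75 × (2×31.5 + 6×42) = 236.3 kips.
Tension yield (gross): A_g = 8.3125×0.25 = 2.0781 in². φR_n = 0.90 × 50 × 2.0781 = 93.5 kips.
Tension rupture (net): A_n = (8.3125 − 2×1.1875)×0.25 = 1.4844 in² (U = 1.0, A_e = A_n). φR_n = 0.75 × 70 × 1.4844 = 77.9 kips.
Governing: min(320.4, 236.3, 93.5, 77.9) = 77.9 kips → net-section rupture.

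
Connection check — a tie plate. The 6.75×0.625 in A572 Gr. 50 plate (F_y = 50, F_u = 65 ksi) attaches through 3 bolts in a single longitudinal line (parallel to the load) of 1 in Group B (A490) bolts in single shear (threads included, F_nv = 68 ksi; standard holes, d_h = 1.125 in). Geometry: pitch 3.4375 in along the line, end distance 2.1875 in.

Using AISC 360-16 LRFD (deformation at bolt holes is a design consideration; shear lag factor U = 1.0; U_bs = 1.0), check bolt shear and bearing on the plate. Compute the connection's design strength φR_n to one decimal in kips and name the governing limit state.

120.2 kips (bolt shear governs)

Bolt shear: A_b = π(1)²/4 = 0.7854 in². φR_n = 0.75 × 68 × 0.7854 × 3 × 1 = 120.2 kips.
Bearing (0.625 in plate, F_u = 65 ksi): end bolts L_c = 2.1875 − 1.125/2 = 1.625, R_n = min(1.2×1.625×0.625×65, 2.4×1×0.625×65) = 79.219 kips/bolt; interior L_c = 3.4375 − 1.125 = 2.3125, R_n = 97.5 kips/bolt. φR_n = 0.75 × (1×79.219 + 2×97.5) = 205.7 kips.
Governing: min(120.2, 205.7) = 120.2 kips → bolt shear.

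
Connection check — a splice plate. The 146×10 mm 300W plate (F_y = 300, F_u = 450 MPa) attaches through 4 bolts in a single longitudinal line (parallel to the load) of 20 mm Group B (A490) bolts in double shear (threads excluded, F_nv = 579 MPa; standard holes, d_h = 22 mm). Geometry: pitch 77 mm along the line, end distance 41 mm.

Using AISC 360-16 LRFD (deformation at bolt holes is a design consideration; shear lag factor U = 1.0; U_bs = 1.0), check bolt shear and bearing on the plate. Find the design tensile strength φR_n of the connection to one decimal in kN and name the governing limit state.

607.5 kN (bearing governs)

Bolt shear: A_b = π(20)²/4 = 314.16 mm². φR_n = 0.75 × 579 × 314.16 × 4 × 2 = 1091.4 kN.
Bearing (10 mm plate, F_u = 450 MPa): end bolts L_c = 41 − 22/2 = 30, R_n = min(1.2×30×10×450, 2.4×20×10×450) = 162 kN/bolt; interior L_c = 77 − 22 = 55, R_n = 216 kN/bolt. φR_n = 0.75 × (1×162 + 3×216) = 607.5 kN.
Governing: min(1091.4, 607.5) = 607.5 kN → bearing.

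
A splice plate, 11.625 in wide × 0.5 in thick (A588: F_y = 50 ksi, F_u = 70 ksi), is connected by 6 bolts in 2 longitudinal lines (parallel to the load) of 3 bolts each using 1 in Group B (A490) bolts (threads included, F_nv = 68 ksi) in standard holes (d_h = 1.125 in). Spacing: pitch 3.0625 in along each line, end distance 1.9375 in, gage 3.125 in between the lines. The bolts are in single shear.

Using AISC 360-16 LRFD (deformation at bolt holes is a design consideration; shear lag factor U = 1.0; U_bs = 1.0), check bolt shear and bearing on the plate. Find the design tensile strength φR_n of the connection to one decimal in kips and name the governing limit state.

240.3 kips (bolt shear governs)

Bolt shear: A_b = π(1)²/4 = 0.7854 in². φR_n = 0.75 × 68 × 0.7854 × 6 × 1 = 240.3 kips.
Bearing (0.5 in plate, F_u = 70 ksi): end bolts L_c = 1.9375 − 1.125/2 = 1.375, R_n = min(1.2×1.375×0.5×70, 2.4×1×0.5×70) = 57.75 kips/bolt; interior L_c = 3.0625 − 1.125 = 1.9375, R_n = 81.375 kips/bolt. φR_n = 0.75 × (2×57.75 + 4×81.375) = 330.8 kips.
Governing: min(240.3, 330.8) = 240.3 kips → bolt shear.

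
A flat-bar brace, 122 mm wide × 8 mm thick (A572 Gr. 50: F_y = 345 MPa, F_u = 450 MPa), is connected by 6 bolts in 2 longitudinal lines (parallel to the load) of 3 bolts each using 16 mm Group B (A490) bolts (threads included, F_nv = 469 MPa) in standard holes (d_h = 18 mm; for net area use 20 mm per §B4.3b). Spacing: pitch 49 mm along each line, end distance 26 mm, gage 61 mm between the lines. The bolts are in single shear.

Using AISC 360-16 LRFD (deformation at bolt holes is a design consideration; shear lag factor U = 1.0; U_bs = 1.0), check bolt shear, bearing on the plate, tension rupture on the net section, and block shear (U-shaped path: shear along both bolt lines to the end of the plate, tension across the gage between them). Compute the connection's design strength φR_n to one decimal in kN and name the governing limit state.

Bolt shear: A_b = π(16)²/4 = 201.06 mm². φR_n = 0.75 × 469 × 201.06 × 6 × 1 = 424.3 kN.
Bearing (8 mm plate, F_u = 450 MPa): end bolts L_c = 26 − 18/2 = 17, R_n = min(1.2×17×8×450, 2.4×16×8×450) = 73.44 kN/bolt; interior L_c = 49 − 18 = 31, R_n = 133.92 kN/bolt. φR_n = 0.75 × (2×73.44 + 4×133.92) = 511.9 kN.
Tension rupture (net): A_n = (122 − 2×20)×8 = 656 mm² (U = 1.0, A_e = A_n). φR_n = 0.75 × 450 × 656 = 221.4 kN.
Block shear: shear path 2×[26+2×49] = 2×124 mm, A_gv = 1984, A_nv = 2×(124 − 2.5×20)×8 = 1184 mm²; tension across gage: (61 − 1×20)×8 = 328 mm². R_n = min(0.6×450×1184, 0.6×345×1984) + 1.0×450×328 = min(319.68, 410.69) + 147.6 = 467.28 kN. φR_n = 0.75 × 467.28 = 350.5 kN.
Governing: min(424.3, 511.9, 221.4, 350.5) = 221.4 kN → net-section rupture.

221.4 kN (net-section rupture governs)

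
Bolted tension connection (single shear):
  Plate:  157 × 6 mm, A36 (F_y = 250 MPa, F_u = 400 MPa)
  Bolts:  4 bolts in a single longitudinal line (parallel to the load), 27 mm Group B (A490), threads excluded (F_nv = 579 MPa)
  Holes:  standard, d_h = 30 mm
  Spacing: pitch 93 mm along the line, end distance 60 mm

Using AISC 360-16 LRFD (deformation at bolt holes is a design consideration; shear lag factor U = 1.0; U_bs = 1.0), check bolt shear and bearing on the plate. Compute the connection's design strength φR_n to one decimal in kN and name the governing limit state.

447.1 kN (bearing governs)

Bolt shear: A_b = π(27)²/4 = 572.56 mm². φR_n = 0.75 × 579 × 572.56 × 4 × 1 = 994.5 kN.
Bearing (6 mm plate, F_u = 400 MPa): end bolts L_c = 60 − 30/2 = 45, R_n = min(1.2×45×6×400, 2.4×27×6×400) = 129.6 kN/bolt; interior L_c = 93 − 30 = 63, R_n = 155.52 kN/bolt. φR_n = 0.75 × (1×129.6 + 3×155.52) = 447.1 kN.
Governing: min(994.5, 447.1) = 447.1 kN → bearing.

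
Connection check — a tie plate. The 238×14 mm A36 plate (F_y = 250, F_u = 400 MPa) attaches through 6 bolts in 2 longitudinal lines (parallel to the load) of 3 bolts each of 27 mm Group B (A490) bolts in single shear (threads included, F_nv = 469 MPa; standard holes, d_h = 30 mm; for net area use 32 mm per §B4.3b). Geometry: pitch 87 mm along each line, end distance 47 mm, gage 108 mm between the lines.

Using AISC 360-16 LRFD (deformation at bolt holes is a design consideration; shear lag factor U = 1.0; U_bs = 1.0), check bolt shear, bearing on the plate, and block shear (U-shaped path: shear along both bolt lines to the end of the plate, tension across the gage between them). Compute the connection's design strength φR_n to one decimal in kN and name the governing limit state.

Bolt shear: A_b = π(27)²/4 = 572.56 mm². φR_n = 0.75 × 469 × 572.56 × 6 × 1 = 1208.4 kN.
Bearing (14 mm plate, F_u = 400 MPa): end bolts L_c = 47 − 30/2 = 32, R_n = min(1.2×32×14×400, 2.4×27×14×400) = 215.04 kN/bolt; interior L_c = 87 − 30 = 57, R_n = 362.88 kN/bolt. φR_n = 0.75 × (2×215.04 + 4×362.88) = 1411.2 kN.
Block shear: shear path 2×[47+2×87] = 2×221 mm, A_gv = 6188, A_nv = 2×(221 − 2.5×32)×14 = 3948 mm²; tension across gage: (108 − 1×32)×14 = 1064 mm². R_n = min(0.6×400×3948, 0.6×250×6188) + 1.0×400×1064 = min(947.52, 928.2) + 425.6 = 1353.8 kN. φR_n = 0.75 × 1353.8 = 1015.4 kN.
Governing: min(1208.4, 1411.2, 1015.4) = 1015.4 kN → block shear.

1015.4 kN (block shear governs)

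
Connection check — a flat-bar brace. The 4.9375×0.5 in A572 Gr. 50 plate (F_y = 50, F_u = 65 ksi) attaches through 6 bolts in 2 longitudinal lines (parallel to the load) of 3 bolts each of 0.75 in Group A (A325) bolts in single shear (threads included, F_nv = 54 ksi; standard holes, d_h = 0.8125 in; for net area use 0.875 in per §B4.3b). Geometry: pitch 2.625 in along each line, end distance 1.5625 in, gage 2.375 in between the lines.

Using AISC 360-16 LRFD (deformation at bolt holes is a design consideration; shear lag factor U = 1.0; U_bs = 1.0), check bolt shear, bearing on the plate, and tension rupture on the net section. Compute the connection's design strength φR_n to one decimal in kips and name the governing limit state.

Bolt shear: A_b = π(0.75)²/4 = 0.44179 in². φR_n = 0.75 × 54 × 0.44179 × 6 × 1 = 107.4 kips.
Bearing (0.5 in plate, F_u = 65 ksi): end bolts L_c = 1.5625 − 0.8125/2 = 1.15625, R_n = min(1.2×1.15625×0.5×65, 2.4×0.75×0.5×65) = 45.094 kips/bolt; interior L_c = 2.625 − 0.8125 = 1.8125, R_n = 58.5 kips/bolt. φR_n = 0.75 × (2×45.094 + 4×58.5) = 243.1 kips.
Tension rupture (net): A_n = (4.9375 − 2×0.875)×0.5 = 1.5938 in² (U = 1.0, A_e = A_n). φR_n = 0.75 × 65 × 1.5938 = 77.7 kips.
Governing: min(107.4, 243.1, 77.7) = 77.7 kips → net-section rupture.

77.7 kips (net-section rupture governs)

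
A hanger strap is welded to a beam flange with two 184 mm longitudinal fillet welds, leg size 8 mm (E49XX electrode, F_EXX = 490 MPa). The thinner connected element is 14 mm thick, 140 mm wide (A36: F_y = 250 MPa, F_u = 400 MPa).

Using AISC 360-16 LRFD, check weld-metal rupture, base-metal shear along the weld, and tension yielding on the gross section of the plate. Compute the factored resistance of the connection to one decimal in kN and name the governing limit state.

441.0 kN (gross-section yield governs)

Weld metal: throat = 0.707×8 = 5.656 mm, L = 2×184 = 368 mm. φR_n = 0.75 × 0.6 × 490 × 5.656 × 368 = 459.0 kN.
Base metal shear (14 mm plate): yield φR_n = 1.0×0.6×250×14×368 = 772.8 kN; rupture φR_n = 0.75×0.6×400×14×368 = 927.4 kN; take 772.8 kN (yield).
Tension yield (gross): A_g = 140×14 = 1960 mm². φR_n = 0.90 × 250 × 1960 = 441.0 kN.
Governing: min(459.0, 772.8, 441.0) = 441.0 kN → gross-section yield.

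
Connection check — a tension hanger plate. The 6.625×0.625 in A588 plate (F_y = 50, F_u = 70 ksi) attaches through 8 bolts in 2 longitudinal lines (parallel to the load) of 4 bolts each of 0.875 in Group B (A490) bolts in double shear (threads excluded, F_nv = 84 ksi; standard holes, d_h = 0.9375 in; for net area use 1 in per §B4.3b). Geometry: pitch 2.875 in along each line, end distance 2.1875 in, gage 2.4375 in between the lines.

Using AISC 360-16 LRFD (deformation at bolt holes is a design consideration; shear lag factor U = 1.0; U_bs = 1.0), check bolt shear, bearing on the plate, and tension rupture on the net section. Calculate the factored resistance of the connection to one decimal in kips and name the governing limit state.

Bolt shear: A_b = π(0.875)²/4 = 0.60132 in². φR_n = 0.75 × 84 × 0.60132 × 8 × 2 = 606.1 kips.
Bearing (0.625 in plate, F_u = 70 ksi): end bolts L_c = 2.1875 − 0.9375/2 = 1.71875, R_n = min(1.2×1.71875×0.625×70, 2.4×0.875×0.625×70) = 90.234 kips/bolt; interior L_c = 2.875 − 0.9375 = 1.9375, R_n = 91.875 kips/bolt. φR_n = 0.75 × (2×90.234 + 6×91.875) = 548.8 kips.
Tension rupture (net): A_n = (6.625 − 2×1)×0.625 = 2.8906 in² (U = 1.0, A_e = A_n). φR_n = 0.75 × 70 × 2.8906 = 151.8 kips.
Governing: min(606.1, 548.8, 151.8) = 151.8 kips → net-section rupture.

151.8 kips (net-section rupture governs)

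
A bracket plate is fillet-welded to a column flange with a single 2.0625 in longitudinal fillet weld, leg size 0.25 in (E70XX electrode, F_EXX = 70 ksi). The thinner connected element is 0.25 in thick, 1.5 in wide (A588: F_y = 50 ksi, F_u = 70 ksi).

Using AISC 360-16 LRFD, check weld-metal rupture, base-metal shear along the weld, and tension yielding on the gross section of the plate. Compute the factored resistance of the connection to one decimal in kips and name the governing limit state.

11.5 kips (weld metal governs)

Weld metal: throat = 0.707×0.25 = 0.17675 in, L = 2.0625 in. φR_n = 0.75 × 0.6 × 70 × 0.17675 × 2.0625 = 11.5 kips.
Base metal shear (0.25 in plate): yield φR_n = 1.0×0.6×50×0.25×2.0625 = 15.5 kips; rupture φR_n = 0.75×0.6×70×0.25×2.0625 = 16.2 kips; take 15.5 kips (yield).
Tension yield (gross): A_g = 1.5×0.25 = 0.375 in². φR_n = 0.90 × 50 × 0.375 = 16.9 kips.
Governing: min(11.5, 15.5, 16.9) = 11.5 kips → weld metal.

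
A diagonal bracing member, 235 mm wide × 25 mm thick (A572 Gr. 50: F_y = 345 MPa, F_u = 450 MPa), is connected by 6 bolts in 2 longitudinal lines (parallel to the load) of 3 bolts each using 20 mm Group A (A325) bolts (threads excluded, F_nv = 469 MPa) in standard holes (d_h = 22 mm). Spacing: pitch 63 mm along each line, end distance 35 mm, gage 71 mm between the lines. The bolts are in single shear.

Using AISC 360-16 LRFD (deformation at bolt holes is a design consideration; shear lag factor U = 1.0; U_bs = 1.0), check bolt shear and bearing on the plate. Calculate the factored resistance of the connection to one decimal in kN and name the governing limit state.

Bolt shear: A_b = π(20)²/4 = 314.16 mm². φR_n = 0.75 × 469 × 314.16 × 6 × 1 = 663.0 kN.
Bearing (25 mm plate, F_u = 450 MPa): end bolts L_c = 35 − 22/2 = 24, R_n = min(1.2×24×25×450, 2.4×20×25×450) = 324 kN/bolt; interior L_c = 63 − 22 = 41, R_n = 540 kN/bolt. φR_n = 0.75 × (2×324 + 4×540) = 2106.0 kN.
Governing: min(663.0, 2106.0) = 663.0 kN → bolt shear.

663.0 kN (bolt shear governs)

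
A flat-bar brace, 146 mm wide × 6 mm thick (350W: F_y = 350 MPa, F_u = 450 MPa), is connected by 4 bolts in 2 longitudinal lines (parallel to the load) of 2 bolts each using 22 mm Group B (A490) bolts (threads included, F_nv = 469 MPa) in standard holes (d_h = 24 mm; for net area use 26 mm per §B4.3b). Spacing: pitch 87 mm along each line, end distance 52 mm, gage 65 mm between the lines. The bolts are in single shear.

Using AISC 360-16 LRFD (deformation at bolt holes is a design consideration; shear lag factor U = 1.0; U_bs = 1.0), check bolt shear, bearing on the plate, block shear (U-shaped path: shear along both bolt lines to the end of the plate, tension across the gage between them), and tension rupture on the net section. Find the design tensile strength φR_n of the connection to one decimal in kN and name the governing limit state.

190.4 kN (net-section rupture governs)

Bolt shear: A_b = π(22)²/4 = 380.13 mm². φR_n = 0.75 × 469 × 380.13 × 4 × 1 = 534.8 kN.
Bearing (6 mm plate, F_u = 450 MPa): end bolts L_c = 52 − 24/2 = 40, R_n = min(1.2×40×6×450, 2.4×22×6×450) = 129.6 kN/bolt; interior L_c = 87 − 24 = 63, R_n = 142.56 kN/bolt. φR_n = 0.75 × (2×129.6 + 2×142.56) = 408.2 kN.
Block shear: shear path 2×[52+1×87] = 2×139 mm, A_gv = 1668, A_nv = 2×(139 − 1.5×26)×6 = 1200 mm²; tension across gage: (65 − 1×26)×6 = 234 mm². R_n = min(0.6×450×1200, 0.6×350×1668) + 1.0×450×234 = min(324, 350.28) + 105.3 = 429.3 kN. φR_n = 0.75 × 429.3 = 322.0 kN.
Tension rupture (net): A_n = (146 − 2×26)×6 = 564 mm² (U = 1.0, A_e = A_n). φR_n = 0.75 × 450 × 564 = 190.4 kN.
Governing: min(534.8, 408.2, 322.0, 190.4) = 190.4 kN → net-section rupture.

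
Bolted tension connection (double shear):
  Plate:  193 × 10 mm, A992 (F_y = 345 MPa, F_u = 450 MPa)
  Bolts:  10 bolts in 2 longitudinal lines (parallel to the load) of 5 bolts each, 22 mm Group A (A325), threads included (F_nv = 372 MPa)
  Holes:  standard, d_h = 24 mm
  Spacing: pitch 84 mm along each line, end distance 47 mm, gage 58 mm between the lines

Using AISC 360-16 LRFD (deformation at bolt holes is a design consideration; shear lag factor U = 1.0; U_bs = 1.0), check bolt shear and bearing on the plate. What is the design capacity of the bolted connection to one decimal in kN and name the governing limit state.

1709.1 kN (bearing governs)

Bolt shear: A_b = π(22)²/4 = 380.13 mm². φR_n = 0.75 × 372 × 380.13 × 10 × 2 = 2121.1 kN.
Bearing (10 mm plate, F_u = 450 MPa): end bolts L_c = 47 − 24/2 = 35, R_n = min(1.2×35×10×450, 2.4×22×10×450) = 189 kN/bolt; interior L_c = 84 − 24 = 60, R_n = 237.6 kN/bolt. φR_n = 0.75 × (2×189 + 8×237.6) = 1709.1 kN.
Governing: min(2121.1, 1709.1) = 1709.1 kN → bearing.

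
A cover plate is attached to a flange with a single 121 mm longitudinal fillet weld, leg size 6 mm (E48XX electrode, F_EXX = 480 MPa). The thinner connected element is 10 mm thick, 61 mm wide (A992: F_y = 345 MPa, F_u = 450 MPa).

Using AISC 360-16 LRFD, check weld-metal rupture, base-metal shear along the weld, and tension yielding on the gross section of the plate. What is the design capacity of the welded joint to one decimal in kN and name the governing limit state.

Weld metal: throat = 0.707×6 = 4.242 mm, L = 121 mm. φR_n = 0.75 × 0.6 × 480 × 4.242 × 121 = 110.9 kN.
Base metal shear (10 mm plate): yield φR_n = 1.0×0.6×345×10×121 = 250.5 kN; rupture φR_n = 0.75×0.6×450×10×121 = 245.0 kN; take 245.0 kN (rupture).
Tension yield (gross): A_g = 61×10 = 610 mm². φR_n = 0.90 × 345 × 610 = 189.4 kN.
Governing: min(110.9, 245.0, 189.4) = 110.9 kN → weld metal.

110.9 kN (weld metal governs)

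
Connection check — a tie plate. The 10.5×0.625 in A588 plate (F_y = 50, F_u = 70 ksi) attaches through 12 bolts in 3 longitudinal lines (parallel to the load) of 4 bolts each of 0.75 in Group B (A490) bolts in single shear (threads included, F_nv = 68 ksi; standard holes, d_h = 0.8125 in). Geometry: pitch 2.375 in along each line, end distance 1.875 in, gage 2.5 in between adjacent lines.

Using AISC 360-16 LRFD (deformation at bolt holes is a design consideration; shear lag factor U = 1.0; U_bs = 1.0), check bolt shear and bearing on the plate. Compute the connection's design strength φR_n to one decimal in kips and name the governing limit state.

Bolt shear: A_b = π(0.75)²/4 = 0.44179 in². φR_n = 0.75 × 68 × 0.44179 × 12 × 1 = 270.4 kips.
Bearing (0.625 in plate, F_u = 70 ksi): end bolts L_c = 1.875 − 0.8125/2 = 1.46875, R_n = min(1.2×1.46875×0.625×70, 2.4×0.75×0.625×70) = 77.109 kips/bolt; interior L_c = 2.375 − 0.8125 = 1.5625, R_n = 78.75 kips/bolt. φR_n = 0.75 × (3×77.109 + 9×78.75) = 705.1 kips.
Governing: min(270.4, 705.1) = 270.4 kips → bolt shear.

270.4 kips (bolt shear governs)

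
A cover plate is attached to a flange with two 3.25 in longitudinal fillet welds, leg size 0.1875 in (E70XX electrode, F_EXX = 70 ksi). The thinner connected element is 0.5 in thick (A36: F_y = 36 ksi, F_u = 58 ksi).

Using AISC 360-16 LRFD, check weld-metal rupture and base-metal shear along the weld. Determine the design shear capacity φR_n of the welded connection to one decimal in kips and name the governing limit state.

27.1 kips (weld metal governs)

Weld metal: throat = 0.707×0.1875 = 0.13256 in, L = 2×3.25 = 6.5 in. φR_n = 0.75 × 0.6 × 70 × 0.13256 × 6.5 = 27.1 kips.
Base metal shear (0.5 in plate): yield φR_n = 1.0×0.6×36×0.5×6.5 = 70.2 kips; rupture φR_n = 0.75×0.6×58×0.5×6.5 = 84.8 kips; take 70.2 kips (yield).
Governing: min(27.1, 70.2) = 27.1 kips → weld metal.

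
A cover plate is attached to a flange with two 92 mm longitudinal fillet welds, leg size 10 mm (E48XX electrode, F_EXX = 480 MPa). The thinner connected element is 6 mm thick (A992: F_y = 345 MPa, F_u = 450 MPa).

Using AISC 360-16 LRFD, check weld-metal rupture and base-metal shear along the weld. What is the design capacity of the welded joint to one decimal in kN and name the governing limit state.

Weld metal: throat = 0.707×10 = 7.07 mm, L = 2×92 = 184 mm. φR_n = 0.75 × 0.6 × 480 × 7.07 × 184 = 281.0 kN.
Base metal shear (6 mm plate): yield φR_n = 1.0×0.6×345×6×184 = 228.5 kN; rupture φR_n = 0.75×0.6×450×6×184 = 223.6 kN; take 223.6 kN (rupture).
Governing: min(281.0, 223.6) = 223.6 kN → base-metal shear.

223.6 kN (base-metal shear governs)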